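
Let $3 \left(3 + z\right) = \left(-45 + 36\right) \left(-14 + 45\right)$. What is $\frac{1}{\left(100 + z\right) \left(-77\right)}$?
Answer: $- \frac{1}{308} \approx -0.0032468$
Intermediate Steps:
$z = -96$ ($z = -3 + \frac{\left(-45 + 36\right) \left(-14 + 45\right)}{3} = -3 + \frac{\left(-9\right) 31}{3} = -3 + \frac{1}{3} \left(-279\right) = -3 - 93 = -96$)
$\frac{1}{\left(100 + z\right) \left(-77\right)} = \frac{1}{\left(100 - 96\right) \left(-77\right)} = \frac{1}{4 \left(-77\right)} = \frac{1}{-308} = - \frac{1}{308}$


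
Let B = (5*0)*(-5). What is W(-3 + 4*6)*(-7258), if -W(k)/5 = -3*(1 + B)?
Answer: -108870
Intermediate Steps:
B = 0 (B = 0*(-5) = 0)
W(k) = 15 (W(k) = -(-15)*(1 + 0) = -(-15) = -5*(-3) = 15)
W(-3 + 4*6)*(-7258) = 15*(-7258) = -108870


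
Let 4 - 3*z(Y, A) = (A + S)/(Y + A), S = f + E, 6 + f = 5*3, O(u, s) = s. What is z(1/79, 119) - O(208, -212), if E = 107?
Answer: 5998715/28206 ≈ 212.68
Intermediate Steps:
f = 9 (f = -6 + 5*3 = -6 + 15 = 9)
S = 116 (S = 9 + 107 = 116)
z(Y, A) = 4/3 - (116 + A)/(3*(A + Y)) (z(Y, A) = 4/3 - (A + 116)/(3*(Y + A)) = 4/3 - (116 + A)/(3*(A + Y)))
z(1/79, 119) - O(208, -212) = (-116/3 + 119 + (4/3)/79)/(119 + 1/79) - 1*(-212) = (-116/3 + 119 + (4/3)*(1/79))/(119 + 1/79) + 212 = (-116/3 + 119 + 4/237)/(9402/79) + 212 = (79/9402)*(19043/237) + 212 = 19043/28206 + 212 = 5998715/28206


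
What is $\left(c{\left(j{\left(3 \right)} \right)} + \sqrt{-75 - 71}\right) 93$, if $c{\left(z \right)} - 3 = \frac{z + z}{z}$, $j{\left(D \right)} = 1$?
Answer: $465 + 93 i \sqrt{146} \approx 465.0 + 1123.7 i$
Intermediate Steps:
$c{\left(z \right)} = 5$ ($c{\left(z \right)} = 3 + \frac{z + z}{z} = 3 + \frac{2 z}{z} = 3 + 2 = 5$)
$\left(c{\left(j{\left(3 \right)} \right)} + \sqrt{-75 - 71}\right) 93 = \left(5 + \sqrt{-75 - 71}\right) 93 = \left(5 + \sqrt{-146}\right) 93 = \left(5 + i \sqrt{146}\right) 93 = 465 + 93 i \sqrt{146}$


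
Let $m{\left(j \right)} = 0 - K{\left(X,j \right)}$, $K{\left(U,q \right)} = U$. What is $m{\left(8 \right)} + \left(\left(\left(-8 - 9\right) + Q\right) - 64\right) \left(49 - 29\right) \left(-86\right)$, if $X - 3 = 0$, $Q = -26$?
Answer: $184037$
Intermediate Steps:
$X = 3$ ($X = 3 + 0 = 3$)
$m{\left(j \right)} = -3$ ($m{\left(j \right)} = 0 - 3 = -3$)
$m{\left(8 \right)} + \left(\left(\left(-8 - 9\right) + Q\right) - 64\right) \left(49 - 29\right) \left(-86\right) = -3 + \left(\left(\left(-8 - 9\right) - 26\right) - 64\right) \left(49 - 29\right) \left(-86\right) = -3 + \left(\left(-17 - 26\right) - 64\right) 20 \left(-86\right) = -3 + \left(-43 - 64\right) 20 \left(-86\right) = -3 + \left(-107\right) 20 \left(-86\right) = -3 - -184040 = -3 + 184040 = 184037$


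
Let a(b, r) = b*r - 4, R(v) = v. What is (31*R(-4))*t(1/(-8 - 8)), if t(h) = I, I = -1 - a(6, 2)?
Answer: 1116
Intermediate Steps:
a(b, r) = -4 + b*r
I = -9 (I = -1 - (-4 + 6*2) = -1 - (-4 + 12) = -1 - 1*8 = -1 - 8 = -9)
t(h) = -9
(31*R(-4))*t(1/(-8 - 8)) = (31*(-4))*(-9) = -124*(-9) = 1116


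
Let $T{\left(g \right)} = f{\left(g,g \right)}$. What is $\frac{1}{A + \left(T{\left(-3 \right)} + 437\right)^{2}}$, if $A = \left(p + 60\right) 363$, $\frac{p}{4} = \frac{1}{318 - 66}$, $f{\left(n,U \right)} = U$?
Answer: $\frac{21}{4412977} \approx 4.7587 \cdot 10^{-6}$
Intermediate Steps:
$T{\left(g \right)} = g$
$p = \frac{1}{63}$ ($p = \frac{4}{318 - 66} = \frac{4}{252} = 4 \cdot \frac{1}{252} = \frac{1}{63} \approx 0.015873$)
$A = \frac{457501}{21}$ ($A = \left(\frac{1}{63} + 60\right) 363 = \frac{3781}{63} \cdot 363 = \frac{457501}{21} \approx 21786.0$)
$\frac{1}{A + \left(T{\left(-3 \right)} + 437\right)^{2}} = \frac{1}{\frac{457501}{21} + \left(-3 + 437\right)^{2}} = \frac{1}{\frac{457501}{21} + 434^{2}} = \frac{1}{\frac{457501}{21} + 188356} = \frac{1}{\frac{4412977}{21}} = \frac{21}{4412977}$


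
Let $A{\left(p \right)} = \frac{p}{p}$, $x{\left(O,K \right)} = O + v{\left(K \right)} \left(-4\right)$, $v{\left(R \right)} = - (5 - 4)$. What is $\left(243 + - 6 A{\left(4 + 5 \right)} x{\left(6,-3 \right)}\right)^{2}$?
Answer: $33489$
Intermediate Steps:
$v{\left(R \right)} = -1$ ($v{\left(R \right)} = \left(-1\right) 1 = -1$)
$x{\left(O,K \right)} = 4 + O$ ($x{\left(O,K \right)} = O - -4 = O + 4 = 4 + O$)
$A{\left(p \right)} = 1$
$\left(243 + - 6 A{\left(4 + 5 \right)} x{\left(6,-3 \right)}\right)^{2} = \left(243 + \left(-6\right) 1 \left(4 + 6\right)\right)^{2} = \left(243 - 60\right)^{2} = 183^{2} = 33489$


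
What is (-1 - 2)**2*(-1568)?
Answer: -14112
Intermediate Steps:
(-1 - 2)**2*(-1568) = (-3)**2*(-1568) = 9*(-1568) = -14112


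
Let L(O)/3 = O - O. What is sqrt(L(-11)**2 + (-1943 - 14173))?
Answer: 2*I*sqrt(4029) ≈ 126.95*I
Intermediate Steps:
L(O) = 0 (L(O) = 3*(O - O) = 3*0 = 0)
sqrt(L(-11)**2 + (-1943 - 14173)) = sqrt(0**2 + (-1943 - 14173)) = sqrt(0 - 16116) = sqrt(-16116) = 2*I*sqrt(4029)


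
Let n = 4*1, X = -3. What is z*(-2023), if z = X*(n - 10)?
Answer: -36414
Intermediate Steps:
n = 4
z = 18 (z = -3*(4 - 10) = -3*(-6) = 18)
z*(-2023) = 18*(-2023) = -36414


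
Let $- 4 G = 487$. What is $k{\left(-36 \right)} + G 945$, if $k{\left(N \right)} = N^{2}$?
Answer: $- \frac{455031}{4} \approx -1.1376 \cdot 10^{5}$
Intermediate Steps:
$G = - \frac{487}{4}$ ($G = \left(- \frac{1}{4}\right) 487 = - \frac{487}{4} \approx -121.75$)
$k{\left(-36 \right)} + G 945 = \left(-36\right)^{2} - \frac{460215}{4} = 1296 - \frac{460215}{4} = - \frac{455031}{4}$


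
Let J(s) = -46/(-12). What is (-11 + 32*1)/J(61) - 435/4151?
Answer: 513021/95473 ≈ 5.3735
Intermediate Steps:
J(s) = 23/6 (J(s) = -46*(-1/12) = 23/6)
(-11 + 32*1)/J(61) - 435/4151 = (-11 + 32*1)/(23/6) - 435/4151 = (-11 + 32)*(6/23) - 435*1/4151 = 21*(6/23) - 435/4151 = 126/23 - 435/4151 = 513021/95473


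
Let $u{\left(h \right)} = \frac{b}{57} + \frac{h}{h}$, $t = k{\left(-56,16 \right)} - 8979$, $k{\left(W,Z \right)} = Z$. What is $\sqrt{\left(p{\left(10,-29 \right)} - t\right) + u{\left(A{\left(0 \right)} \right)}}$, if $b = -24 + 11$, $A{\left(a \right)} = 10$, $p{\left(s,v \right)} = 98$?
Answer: $\frac{\sqrt{29441697}}{57} \approx 95.193$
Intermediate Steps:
$b = -13$
$t = -8963$ ($t = 16 - 8979 = -8963$)
$u{\left(h \right)} = \frac{44}{57}$ ($u{\left(h \right)} = - \frac{13}{57} + \frac{h}{h} = \left(-13\right) \frac{1}{57} + 1 = - \frac{13}{57} + 1 = \frac{44}{57}$)
$\sqrt{\left(p{\left(10,-29 \right)} - t\right) + u{\left(A{\left(0 \right)} \right)}} = \sqrt{\left(98 - -8963\right) + \frac{44}{57}} = \sqrt{\left(98 + 8963\right) + \frac{44}{57}} = \sqrt{9061 + \frac{44}{57}} = \sqrt{\frac{516521}{57}} = \frac{\sqrt{29441697}}{57}$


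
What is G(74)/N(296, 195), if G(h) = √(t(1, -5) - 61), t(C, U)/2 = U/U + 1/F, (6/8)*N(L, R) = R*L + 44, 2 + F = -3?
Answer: 9*I*√165/1155280 ≈ 0.00010007*I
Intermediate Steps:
F = -5 (F = -2 - 3 = -5)
N(L, R) = 176/3 + 4*L*R/3 (N(L, R) = 4*(R*L + 44)/3 = 4*(L*R + 44)/3 = 4*(44 + L*R)/3 = 176/3 + 4*L*R/3)
t(C, U) = 8/5 (t(C, U) = 2*(U/U + 1/(-5)) = 2*(1 + 1*(-⅕)) = 2*(1 - ⅕) = 2*(⅘) = 8/5)
G(h) = 3*I*√165/5 (G(h) = √(8/5 - 61) = √(-297/5) = 3*I*√165/5)
G(74)/N(296, 195) = (3*I*√165/5)/(176/3 + (4/3)*296*195) = (3*I*√165/5)/(176/3 + 76960) = (3*I*√165/5)/(231056/3) = (3*I*√165/5)*(3/231056) = 9*I*√165/1155280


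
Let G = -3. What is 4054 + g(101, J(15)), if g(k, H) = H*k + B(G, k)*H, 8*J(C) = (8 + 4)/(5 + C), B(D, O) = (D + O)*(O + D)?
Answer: 38255/8 ≈ 4781.9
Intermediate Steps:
B(D, O) = (D + O)² (B(D, O) = (D + O)*(D + O) = (D + O)²)
J(C) = 3/(2*(5 + C)) (J(C) = ((8 + 4)/(5 + C))/8 = (12/(5 + C))/8 = 3/(2*(5 + C)))
g(k, H) = H*k + H*(-3 + k)² (g(k, H) = H*k + (-3 + k)²*H = H*k + H*(-3 + k)²)
4054 + g(101, J(15)) = 4054 + (3/(2*(5 + 15)))*(101 + (-3 + 101)²) = 4054 + ((3/2)/20)*(101 + 98²) = 4054 + ((3/2)*(1/20))*(101 + 9604) = 4054 + (3/40)*9705 = 4054 + 5823/8 = 38255/8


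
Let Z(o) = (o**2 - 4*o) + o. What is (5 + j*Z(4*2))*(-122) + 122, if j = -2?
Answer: 9272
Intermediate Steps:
Z(o) = o**2 - 3*o
(5 + j*Z(4*2))*(-122) + 122 = (5 - 2*4*2*(-3 + 4*2))*(-122) + 122 = (5 - 16*(-3 + 8))*(-122) + 122 = (5 - 16*5)*(-122) + 122 = (5 - 2*40)*(-122) + 122 = (5 - 80)*(-122) + 122 = -75*(-122) + 122 = 9150 + 122 = 9272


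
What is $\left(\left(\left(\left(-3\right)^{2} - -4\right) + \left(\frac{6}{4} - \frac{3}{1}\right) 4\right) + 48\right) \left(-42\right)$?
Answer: $-2310$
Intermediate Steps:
$\left(\left(\left(\left(-3\right)^{2} - -4\right) + \left(\frac{6}{4} - \frac{3}{1}\right) 4\right) + 48\right) \left(-42\right) = \left(\left(\left(9 + 4\right) + \left(6 \cdot \frac{1}{4} - 3\right) 4\right) + 48\right) \left(-42\right) = \left(\left(13 + \left(\frac{3}{2} - 3\right) 4\right) + 48\right) \left(-42\right) = \left(\left(13 - 6\right) + 48\right) \left(-42\right) = \left(7 + 48\right) \left(-42\right) = 55 \left(-42\right) = -2310$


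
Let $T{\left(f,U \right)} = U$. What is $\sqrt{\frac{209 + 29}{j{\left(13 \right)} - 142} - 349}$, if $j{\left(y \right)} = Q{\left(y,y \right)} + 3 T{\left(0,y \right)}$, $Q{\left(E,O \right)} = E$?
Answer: $\frac{4 i \sqrt{4945}}{15} \approx 18.752 i$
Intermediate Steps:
$j{\left(y \right)} = 4 y$ ($j{\left(y \right)} = y + 3 y = 4 y$)
$\sqrt{\frac{209 + 29}{j{\left(13 \right)} - 142} - 349} = \sqrt{\frac{209 + 29}{4 \cdot 13 - 142} - 349} = \sqrt{\frac{238}{52 - 142} - 349} = \sqrt{\frac{238}{-90} - 349} = \sqrt{238 \left(- \frac{1}{90}\right) - 349} = \sqrt{- \frac{119}{45} - 349} = \sqrt{- \frac{15824}{45}} = \frac{4 i \sqrt{4945}}{15}$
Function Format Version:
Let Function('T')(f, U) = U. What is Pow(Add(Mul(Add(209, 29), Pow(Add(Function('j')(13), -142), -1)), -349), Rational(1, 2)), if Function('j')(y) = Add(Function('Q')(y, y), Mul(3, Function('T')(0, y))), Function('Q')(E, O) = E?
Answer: Mul(Rational(4, 15), I, Pow(4945, Rational(1, 2))) ≈ Mul(18.752, I)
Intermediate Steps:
Function('j')(y) = Mul(4, y) (Function('j')(y) = Add(y, Mul(3, y)) = Mul(4, y))
Pow(Add(Mul(Add(209, 29), Pow(Add(Function('j')(13), -142), -1)), -349), Rational(1, 2)) = Pow(Add(Mul(Add(209, 29), Pow(Add(Mul(4, 13), -142), -1)), -349), Rational(1, 2)) = Pow(Add(Mul(238, Pow(Add(52, -142), -1)), -349), Rational(1, 2)) = Pow(Add(Mul(238, Pow(-90, -1)), -349), Rational(1, 2)) = Pow(Add(Mul(238, Rational(-1, 90)), -349), Rational(1, 2)) = Pow(Add(Rational(-119, 45), -349), Rational(1, 2)) = Pow(Rational(-15824, 45), Rational(1, 2)) = Mul(Rational(4, 15), I, Pow(4945, Rational(1, 2)))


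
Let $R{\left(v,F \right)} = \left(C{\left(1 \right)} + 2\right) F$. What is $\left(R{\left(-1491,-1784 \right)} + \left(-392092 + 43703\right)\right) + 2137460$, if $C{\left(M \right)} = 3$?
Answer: $1780151$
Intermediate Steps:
$R{\left(v,F \right)} = 5 F$ ($R{\left(v,F \right)} = \left(3 + 2\right) F = 5 F$)
$\left(R{\left(-1491,-1784 \right)} + \left(-392092 + 43703\right)\right) + 2137460 = \left(5 \left(-1784\right) + \left(-392092 + 43703\right)\right) + 2137460 = \left(-8920 - 348389\right) + 2137460 = -357309 + 2137460 = 1780151$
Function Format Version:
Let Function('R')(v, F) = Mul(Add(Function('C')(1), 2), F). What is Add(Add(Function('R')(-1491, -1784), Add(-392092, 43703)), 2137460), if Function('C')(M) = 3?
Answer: 1780151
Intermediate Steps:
Function('R')(v, F) = Mul(5, F) (Function('R')(v, F) = Mul(Add(3, 2), F) = Mul(5, F))
Add(Add(Function('R')(-1491, -1784), Add(-392092, 43703)), 2137460) = Add(Add(Mul(5, -1784), Add(-392092, 43703)), 2137460) = Add(Add(-8920, -348389), 2137460) = Add(-357309, 2137460) = 1780151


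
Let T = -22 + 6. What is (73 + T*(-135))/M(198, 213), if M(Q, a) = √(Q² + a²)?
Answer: 2233*√9397/28191 ≈ 7.6784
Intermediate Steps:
T = -16
(73 + T*(-135))/M(198, 213) = (73 - 16*(-135))/(√(198² + 213²)) = (73 + 2160)/(√(39204 + 45369)) = 2233/(√84573) = 2233/((3*√9397)) = 2233*(√9397/28191) = 2233*√9397/28191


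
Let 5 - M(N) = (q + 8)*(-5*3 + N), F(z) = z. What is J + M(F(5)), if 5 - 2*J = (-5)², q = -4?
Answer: 35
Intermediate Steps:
M(N) = 65 - 4*N (M(N) = 5 - (-4 + 8)*(-5*3 + N) = 5 - 4*(-15 + N) = 5 - (-60 + 4*N) = 5 + (60 - 4*N) = 65 - 4*N)
J = -10 (J = 5/2 - ½*(-5)² = 5/2 - ½*25 = 5/2 - 25/2 = -10)
J + M(F(5)) = -10 + (65 - 4*5) = -10 + (65 - 20) = -10 + 45 = 35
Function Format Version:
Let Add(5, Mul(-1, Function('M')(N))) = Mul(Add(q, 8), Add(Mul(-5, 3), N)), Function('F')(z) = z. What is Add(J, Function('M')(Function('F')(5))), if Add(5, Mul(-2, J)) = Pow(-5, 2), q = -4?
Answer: 35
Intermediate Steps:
Function('M')(N) = Add(65, Mul(-4, N)) (Function('M')(N) = Add(5, Mul(-1, Mul(Add(-4, 8), Add(Mul(-5, 3), N)))) = Add(5, Mul(-1, Mul(4, Add(-15, N)))) = Add(5, Mul(-1, Add(-60, Mul(4, N)))) = Add(5, Add(60, Mul(-4, N))) = Add(65, Mul(-4, N)))
J = -10 (J = Add(Rational(5, 2), Mul(Rational(-1, 2), Pow(-5, 2))) = Add(Rational(5, 2), Mul(Rational(-1, 2), 25)) = Add(Rational(5, 2), Rational(-25, 2)) = -10)
Add(J, Function('M')(Function('F')(5))) = Add(-10, Add(65, Mul(-4, 5))) = Add(-10, Add(65, -20)) = Add(-10, 45) = 35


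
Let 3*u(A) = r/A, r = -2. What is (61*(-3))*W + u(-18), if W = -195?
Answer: 963496/27 ≈ 35685.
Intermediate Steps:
u(A) = -2/(3*A) (u(A) = (-2/A)/3 = -2/(3*A))
(61*(-3))*W + u(-18) = (61*(-3))*(-195) - 2/3/(-18) = -183*(-195) - 2/3*(-1/18) = 35685 + 1/27 = 963496/27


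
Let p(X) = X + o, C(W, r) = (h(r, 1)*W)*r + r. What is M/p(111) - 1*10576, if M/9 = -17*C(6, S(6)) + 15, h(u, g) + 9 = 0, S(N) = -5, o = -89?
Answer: -136541/11 ≈ -12413.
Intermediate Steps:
h(u, g) = -9 (h(u, g) = -9 + 0 = -9)
C(W, r) = r - 9*W*r (C(W, r) = (-9*W)*r + r = -9*W*r + r = r - 9*W*r)
p(X) = -89 + X (p(X) = X - 89 = -89 + X)
M = -40410 (M = 9*(-(-85)*(1 - 9*6) + 15) = 9*(-(-85)*(1 - 54) + 15) = 9*(-(-85)*(-53) + 15) = 9*(-17*265 + 15) = 9*(-4505 + 15) = 9*(-4490) = -40410)
M/p(111) - 1*10576 = -40410/(-89 + 111) - 1*10576 = -40410/22 - 10576 = -40410*1/22 - 10576 = -20205/11 - 10576 = -136541/11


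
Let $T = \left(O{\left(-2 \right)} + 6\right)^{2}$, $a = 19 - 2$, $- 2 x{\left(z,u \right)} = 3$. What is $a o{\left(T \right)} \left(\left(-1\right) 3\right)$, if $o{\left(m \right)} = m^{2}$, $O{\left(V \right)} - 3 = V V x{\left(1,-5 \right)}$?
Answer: $-4131$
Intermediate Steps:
$x{\left(z,u \right)} = - \frac{3}{2}$ ($x{\left(z,u \right)} = \left(- \frac{1}{2}\right) 3 = - \frac{3}{2}$)
$O{\left(V \right)} = 3 - \frac{3 V^{2}}{2}$ ($O{\left(V \right)} = 3 + V V \left(- \frac{3}{2}\right) = 3 + V^{2} \left(- \frac{3}{2}\right) = 3 - \frac{3 V^{2}}{2}$)
$a = 17$
$T = 9$ ($T = \left(\left(3 - \frac{3 \left(-2\right)^{2}}{2}\right) + 6\right)^{2} = \left(\left(3 - 6\right) + 6\right)^{2} = \left(-3 + 6\right)^{2} = 3^{2} = 9$)
$a o{\left(T \right)} \left(\left(-1\right) 3\right) = 17 \cdot 9^{2} \left(\left(-1\right) 3\right) = 17 \cdot 81 \left(-3\right) = 1377 \left(-3\right) = -4131$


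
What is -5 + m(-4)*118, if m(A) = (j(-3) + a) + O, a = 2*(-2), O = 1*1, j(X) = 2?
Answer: -123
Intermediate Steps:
O = 1
a = -4
m(A) = -1 (m(A) = (2 - 4) + 1 = -2 + 1 = -1)
-5 + m(-4)*118 = -5 - 1*118 = -5 - 118 = -123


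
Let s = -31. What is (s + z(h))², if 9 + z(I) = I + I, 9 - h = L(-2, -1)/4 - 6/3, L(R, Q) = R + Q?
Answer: 1089/4 ≈ 272.25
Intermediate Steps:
L(R, Q) = Q + R
h = 47/4 (h = 9 - ((-1 - 2)/4 - 6/3) = 9 - (-3*¼ - 6*⅓) = 9 - (-¾ - 2) = 9 - 1*(-11/4) = 9 + 11/4 = 47/4 ≈ 11.750)
z(I) = -9 + 2*I (z(I) = -9 + (I + I) = -9 + 2*I)
(s + z(h))² = (-31 + (-9 + 2*(47/4)))² = (-31 + (-9 + 47/2))² = (-31 + 29/2)² = (-33/2)² = 1089/4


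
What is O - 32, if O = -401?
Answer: -433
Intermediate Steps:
O - 32 = -401 - 32 = -433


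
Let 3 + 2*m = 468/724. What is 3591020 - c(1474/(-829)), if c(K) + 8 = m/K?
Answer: 958064547655/266794 ≈ 3.5910e+6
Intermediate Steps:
m = -213/181 (m = -3/2 + (468/724)/2 = -3/2 + (468*(1/724))/2 = -3/2 + (½)*(117/181) = -3/2 + 117/362 = -213/181 ≈ -1.1768)
c(K) = -8 - 213/(181*K)
3591020 - c(1474/(-829)) = 3591020 - (-8 - 213/(181*(1474/(-829)))) = 3591020 - (-8 - 213/(181*(1474*(-1/829)))) = 3591020 - (-8 - 213/(181*(-1474/829))) = 3591020 - (-8 - 213/181*(-829/1474)) = 3591020 - (-8 + 176577/266794) = 3591020 - 1*(-1957775/266794) = 3591020 + 1957775/266794 = 958064547655/266794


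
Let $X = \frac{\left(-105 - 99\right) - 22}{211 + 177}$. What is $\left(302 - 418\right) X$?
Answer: $\frac{6554}{97} \approx 67.567$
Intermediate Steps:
$X = - \frac{113}{194}$ ($X = \frac{\left(-105 - 99\right) - 22}{388} = \left(-204 - 22\right) \frac{1}{388} = \left(-226\right) \frac{1}{388} = - \frac{113}{194} \approx -0.58247$)
$\left(302 - 418\right) X = \left(302 - 418\right) \left(- \frac{113}{194}\right) = \left(-116\right) \left(- \frac{113}{194}\right) = \frac{6554}{97}$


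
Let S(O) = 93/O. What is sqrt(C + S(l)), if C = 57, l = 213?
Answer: sqrt(289538)/71 ≈ 7.5787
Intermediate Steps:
sqrt(C + S(l)) = sqrt(57 + 93/213) = sqrt(57 + 93*(1/213)) = sqrt(57 + 31/71) = sqrt(4078/71) = sqrt(289538)/71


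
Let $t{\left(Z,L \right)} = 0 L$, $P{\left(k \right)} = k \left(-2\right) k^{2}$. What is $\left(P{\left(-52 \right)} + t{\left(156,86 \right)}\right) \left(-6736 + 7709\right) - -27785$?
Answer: $273650953$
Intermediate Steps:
$P{\left(k \right)} = - 2 k^{3}$ ($P{\left(k \right)} = - 2 k k^{2} = - 2 k^{3}$)
$t{\left(Z,L \right)} = 0$
$\left(P{\left(-52 \right)} + t{\left(156,86 \right)}\right) \left(-6736 + 7709\right) - -27785 = \left(- 2 \left(-52\right)^{3} + 0\right) \left(-6736 + 7709\right) - -27785 = \left(\left(-2\right) \left(-140608\right) + 0\right) 973 + 27785 = \left(281216 + 0\right) 973 + 27785 = 281216 \cdot 973 + 27785 = 273623168 + 27785 = 273650953$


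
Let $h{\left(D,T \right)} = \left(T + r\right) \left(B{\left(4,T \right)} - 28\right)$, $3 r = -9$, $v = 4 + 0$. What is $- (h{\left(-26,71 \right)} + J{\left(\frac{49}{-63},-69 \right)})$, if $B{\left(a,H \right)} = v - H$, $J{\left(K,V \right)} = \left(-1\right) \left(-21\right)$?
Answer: $6439$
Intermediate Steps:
$v = 4$
$r = -3$ ($r = \frac{1}{3} \left(-9\right) = -3$)
$J{\left(K,V \right)} = 21$
$B{\left(a,H \right)} = 4 - H$
$h{\left(D,T \right)} = \left(-24 - T\right) \left(-3 + T\right)$ ($h{\left(D,T \right)} = \left(T - 3\right) \left(\left(4 - T\right) - 28\right) = \left(-3 + T\right) \left(-24 - T\right) = \left(-24 - T\right) \left(-3 + T\right)$)
$- (h{\left(-26,71 \right)} + J{\left(\frac{49}{-63},-69 \right)}) = - (\left(72 - 71^{2} - 1491\right) + 21) = - (\left(72 - 5041 - 1491\right) + 21) = - (-6460 + 21) = \left(-1\right) \left(-6439\right) = 6439$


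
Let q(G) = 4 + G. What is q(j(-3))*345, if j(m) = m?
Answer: 345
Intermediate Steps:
q(j(-3))*345 = (4 - 3)*345 = 1*345 = 345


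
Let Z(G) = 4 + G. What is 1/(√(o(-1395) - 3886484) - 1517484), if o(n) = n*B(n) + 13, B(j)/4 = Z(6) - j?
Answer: -1517484/2302769416627 - I*√11726371/2302769416627 ≈ -6.5898e-7 - 1.4871e-9*I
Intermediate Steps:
B(j) = 40 - 4*j (B(j) = 4*((4 + 6) - j) = 4*(10 - j) = 40 - 4*j)
o(n) = 13 + n*(40 - 4*n) (o(n) = n*(40 - 4*n) + 13 = 13 + n*(40 - 4*n))
1/(√(o(-1395) - 3886484) - 1517484) = 1/(√((13 - 4*(-1395)*(-10 - 1395)) - 3886484) - 1517484) = 1/(√((13 - 4*(-1395)*(-1405)) - 3886484) - 1517484) = 1/(√((13 - 7839900) - 3886484) - 1517484) = 1/(√(-7839887 - 3886484) - 1517484) = 1/(√(-11726371) - 1517484) = 1/(I*√11726371 - 1517484) = 1/(-1517484 + I*√11726371)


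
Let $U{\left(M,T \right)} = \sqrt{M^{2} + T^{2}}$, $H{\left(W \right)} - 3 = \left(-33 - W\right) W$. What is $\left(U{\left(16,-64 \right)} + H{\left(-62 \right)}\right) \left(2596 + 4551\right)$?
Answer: $-12828865 + 114352 \sqrt{17} \approx -1.2357 \cdot 10^{7}$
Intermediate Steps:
$H{\left(W \right)} = 3 + W \left(-33 - W\right)$ ($H{\left(W \right)} = 3 + \left(-33 - W\right) W = 3 + W \left(-33 - W\right)$)
$\left(U{\left(16,-64 \right)} + H{\left(-62 \right)}\right) \left(2596 + 4551\right) = \left(\sqrt{16^{2} + \left(-64\right)^{2}} - 1795\right) \left(2596 + 4551\right) = \left(\sqrt{256 + 4096} + \left(3 - 3844 + 2046\right)\right) 7147 = \left(\sqrt{4352} + \left(3 - 3844 + 2046\right)\right) 7147 = \left(16 \sqrt{17} - 1795\right) 7147 = \left(-1795 + 16 \sqrt{17}\right) 7147 = -12828865 + 114352 \sqrt{17}$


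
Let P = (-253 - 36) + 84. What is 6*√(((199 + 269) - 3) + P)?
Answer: 12*√65 ≈ 96.747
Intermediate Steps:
P = -205 (P = -289 + 84 = -205)
6*√(((199 + 269) - 3) + P) = 6*√(((199 + 269) - 3) - 205) = 6*√((468 - 3) - 205) = 6*√(465 - 205) = 6*√260 = 6*(2*√65) = 12*√65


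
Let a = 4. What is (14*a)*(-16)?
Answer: -896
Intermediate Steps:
(14*a)*(-16) = (14*4)*(-16) = 56*(-16) = -896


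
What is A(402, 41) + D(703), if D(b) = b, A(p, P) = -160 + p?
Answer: 945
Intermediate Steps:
A(402, 41) + D(703) = (-160 + 402) + 703 = 242 + 703 = 945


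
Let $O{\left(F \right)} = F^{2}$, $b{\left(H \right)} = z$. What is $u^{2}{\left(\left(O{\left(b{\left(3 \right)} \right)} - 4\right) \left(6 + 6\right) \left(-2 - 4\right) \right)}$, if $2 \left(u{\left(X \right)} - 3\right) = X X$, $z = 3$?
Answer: $4199428809$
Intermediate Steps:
$b{\left(H \right)} = 3$
$u{\left(X \right)} = 3 + \frac{X^{2}}{2}$ ($u{\left(X \right)} = 3 + \frac{X X}{2} = 3 + \frac{X^{2}}{2}$)
$u^{2}{\left(\left(O{\left(b{\left(3 \right)} \right)} - 4\right) \left(6 + 6\right) \left(-2 - 4\right) \right)} = \left(3 + \frac{\left(\left(3^{2} - 4\right) \left(6 + 6\right) \left(-2 - 4\right)\right)^{2}}{2}\right)^{2} = \left(3 + \frac{\left(\left(9 - 4\right) 12 \left(-6\right)\right)^{2}}{2}\right)^{2} = \left(3 + \frac{\left(5 \left(-72\right)\right)^{2}}{2}\right)^{2} = \left(3 + \frac{\left(-360\right)^{2}}{2}\right)^{2} = \left(3 + \frac{1}{2} \cdot 129600\right)^{2} = \left(3 + 64800\right)^{2} = 64803^{2} = 4199428809$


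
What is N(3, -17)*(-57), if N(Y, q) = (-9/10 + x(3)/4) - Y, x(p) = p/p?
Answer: 4161/20 ≈ 208.05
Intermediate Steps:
x(p) = 1
N(Y, q) = -13/20 - Y (N(Y, q) = (-9/10 + 1/4) - Y = (-9*⅒ + 1*(¼)) - Y = (-9/10 + ¼) - Y = -13/20 - Y)
N(3, -17)*(-57) = (-13/20 - 1*3)*(-57) = (-13/20 - 3)*(-57) = -73/20*(-57) = 4161/20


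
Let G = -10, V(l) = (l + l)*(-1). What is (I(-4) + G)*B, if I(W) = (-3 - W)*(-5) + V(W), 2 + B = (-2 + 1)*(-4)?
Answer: -14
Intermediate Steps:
V(l) = -2*l (V(l) = (2*l)*(-1) = -2*l)
B = 2 (B = -2 + (-2 + 1)*(-4) = -2 - 1*(-4) = -2 + 4 = 2)
I(W) = 15 + 3*W (I(W) = (-3 - W)*(-5) - 2*W = (15 + 5*W) - 2*W = 15 + 3*W)
(I(-4) + G)*B = ((15 + 3*(-4)) - 10)*2 = ((15 - 12) - 10)*2 = (3 - 10)*2 = -7*2 = -14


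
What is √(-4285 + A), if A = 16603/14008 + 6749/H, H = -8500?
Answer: I*√131366147081690/175100 ≈ 65.457*I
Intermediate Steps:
A = 685081/1751000 (A = 16603/14008 + 6749/(-8500) = 16603*(1/14008) + 6749*(-1/8500) = 16603/14008 - 397/500 = 685081/1751000 ≈ 0.39125)
√(-4285 + A) = √(-4285 + 685081/1751000) = √(-7502349919/1751000) = I*√131366147081690/175100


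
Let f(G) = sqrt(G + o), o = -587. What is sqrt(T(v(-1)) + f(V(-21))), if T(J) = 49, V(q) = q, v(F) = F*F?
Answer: sqrt(49 + 4*I*sqrt(38)) ≈ 7.2061 + 1.7109*I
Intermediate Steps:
v(F) = F**2
f(G) = sqrt(-587 + G) (f(G) = sqrt(G - 587) = sqrt(-587 + G))
sqrt(T(v(-1)) + f(V(-21))) = sqrt(49 + sqrt(-587 - 21)) = sqrt(49 + sqrt(-608)) = sqrt(49 + 4*I*sqrt(38))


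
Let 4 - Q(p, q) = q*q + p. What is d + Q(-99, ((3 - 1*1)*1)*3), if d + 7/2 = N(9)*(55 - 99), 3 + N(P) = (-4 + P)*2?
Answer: -489/2 ≈ -244.50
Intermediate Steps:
N(P) = -11 + 2*P (N(P) = -3 + (-4 + P)*2 = -3 + (-8 + 2*P) = -11 + 2*P)
Q(p, q) = 4 - p - q² (Q(p, q) = 4 - (q*q + p) = 4 - (q² + p) = 4 - (p + q²) = 4 + (-p - q²) = 4 - p - q²)
d = -623/2 (d = -7/2 + (-11 + 2*9)*(55 - 99) = -7/2 + (-11 + 18)*(-44) = -7/2 + 7*(-44) = -7/2 - 308 = -623/2 ≈ -311.50)
d + Q(-99, ((3 - 1*1)*1)*3) = -623/2 + (4 - 1*(-99) - (((3 - 1*1)*1)*3)²) = -623/2 + (4 + 99 - (((3 - 1)*1)*3)²) = -623/2 + (4 + 99 - ((2*1)*3)²) = -623/2 + (4 + 99 - (2*3)²) = -623/2 + (4 + 99 - 1*6²) = -623/2 + (4 + 99 - 1*36) = -623/2 + (4 + 99 - 36) = -623/2 + 67 = -489/2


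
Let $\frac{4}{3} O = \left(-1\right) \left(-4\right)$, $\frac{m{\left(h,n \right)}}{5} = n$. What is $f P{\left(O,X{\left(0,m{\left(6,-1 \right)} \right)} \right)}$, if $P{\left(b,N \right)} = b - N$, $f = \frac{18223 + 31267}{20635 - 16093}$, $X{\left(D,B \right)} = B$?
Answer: $\frac{197960}{2271} \approx 87.169$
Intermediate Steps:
$m{\left(h,n \right)} = 5 n$
$O = 3$ ($O = \frac{3 \left(\left(-1\right) \left(-4\right)\right)}{4} = \frac{3}{4} \cdot 4 = 3$)
$f = \frac{24745}{2271}$ ($f = \frac{49490}{4542} = 49490 \cdot \frac{1}{4542} = \frac{24745}{2271} \approx 10.896$)
$f P{\left(O,X{\left(0,m{\left(6,-1 \right)} \right)} \right)} = \frac{24745 \left(3 - 5 \left(-1\right)\right)}{2271} = \frac{24745 \left(3 - -5\right)}{2271} = \frac{24745 \left(3 + 5\right)}{2271} = \frac{24745}{2271} \cdot 8 = \frac{197960}{2271}$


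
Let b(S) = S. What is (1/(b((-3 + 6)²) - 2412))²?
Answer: 1/5774409 ≈ 1.7318e-7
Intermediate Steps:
(1/(b((-3 + 6)²) - 2412))² = (1/((-3 + 6)² - 2412))² = (1/(3² - 2412))² = (1/(9 - 2412))² = (1/(-2403))² = (-1/2403)² = 1/5774409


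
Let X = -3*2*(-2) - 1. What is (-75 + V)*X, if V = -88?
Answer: -1793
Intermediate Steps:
X = 11 (X = -6*(-2) - 1 = 12 - 1 = 11)
(-75 + V)*X = (-75 - 88)*11 = -163*11 = -1793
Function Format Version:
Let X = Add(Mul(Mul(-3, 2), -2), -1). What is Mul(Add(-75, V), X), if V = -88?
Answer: -1793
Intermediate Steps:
X = 11 (X = Add(Mul(-6, -2), -1) = Add(12, -1) = 11)
Mul(Add(-75, V), X) = Mul(Add(-75, -88), 11) = Mul(-163, 11) = -1793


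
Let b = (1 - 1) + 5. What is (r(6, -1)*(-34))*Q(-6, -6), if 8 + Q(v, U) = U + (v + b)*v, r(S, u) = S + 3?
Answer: 2448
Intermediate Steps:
b = 5 (b = 0 + 5 = 5)
r(S, u) = 3 + S
Q(v, U) = -8 + U + v*(5 + v) (Q(v, U) = -8 + (U + (v + 5)*v) = -8 + (U + (5 + v)*v) = -8 + (U + v*(5 + v)) = -8 + U + v*(5 + v))
(r(6, -1)*(-34))*Q(-6, -6) = ((3 + 6)*(-34))*(-8 - 6 + (-6)**2 + 5*(-6)) = (9*(-34))*(-8 - 6 + 36 - 30) = -306*(-8) = 2448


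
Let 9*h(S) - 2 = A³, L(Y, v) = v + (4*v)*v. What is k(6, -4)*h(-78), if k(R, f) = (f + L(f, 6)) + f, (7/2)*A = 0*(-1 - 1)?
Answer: 284/9 ≈ 31.556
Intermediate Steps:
L(Y, v) = v + 4*v²
A = 0 (A = 2*(0*(-1 - 1))/7 = 2*(0*(-2))/7 = (2/7)*0 = 0)
k(R, f) = 150 + 2*f (k(R, f) = (f + 6*(1 + 4*6)) + f = (f + 6*(1 + 24)) + f = (f + 6*25) + f = (f + 150) + f = (150 + f) + f = 150 + 2*f)
h(S) = 2/9 (h(S) = 2/9 + (⅑)*0³ = 2/9 + (⅑)*0 = 2/9 + 0 = 2/9)
k(6, -4)*h(-78) = (150 + 2*(-4))*(2/9) = (150 - 8)*(2/9) = 142*(2/9) = 284/9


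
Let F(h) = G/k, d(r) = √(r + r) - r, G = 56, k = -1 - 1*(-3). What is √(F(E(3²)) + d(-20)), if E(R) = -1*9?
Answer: √(48 + 2*I*√10) ≈ 6.9432 + 0.45545*I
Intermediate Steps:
k = 2 (k = -1 + 3 = 2)
E(R) = -9
d(r) = -r + √2*√r (d(r) = √(2*r) - r = √2*√r - r = -r + √2*√r)
F(h) = 28 (F(h) = 56/2 = 56*(½) = 28)
√(F(E(3²)) + d(-20)) = √(28 + (-1*(-20) + √2*√(-20))) = √(28 + (20 + √2*(2*I*√5))) = √(28 + (20 + 2*I*√10)) = √(48 + 2*I*√10)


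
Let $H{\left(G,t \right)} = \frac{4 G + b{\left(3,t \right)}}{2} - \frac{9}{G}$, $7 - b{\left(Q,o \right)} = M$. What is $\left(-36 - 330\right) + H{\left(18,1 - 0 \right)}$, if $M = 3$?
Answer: $- \frac{657}{2} \approx -328.5$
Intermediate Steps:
$b{\left(Q,o \right)} = 4$ ($b{\left(Q,o \right)} = 7 - 3 = 4$)
$H{\left(G,t \right)} = 2 - \frac{9}{G} + 2 G$ ($H{\left(G,t \right)} = \frac{4 G + 4}{2} - \frac{9}{G} = \left(4 + 4 G\right) \frac{1}{2} - \frac{9}{G} = \left(2 + 2 G\right) - \frac{9}{G} = 2 - \frac{9}{G} + 2 G$)
$\left(-36 - 330\right) + H{\left(18,1 - 0 \right)} = \left(-36 - 330\right) + \left(2 - \frac{9}{18} + 2 \cdot 18\right) = -366 + \left(2 - \frac{1}{2} + 36\right) = -366 + \frac{75}{2} = - \frac{657}{2}$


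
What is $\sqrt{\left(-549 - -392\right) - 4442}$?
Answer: $3 i \sqrt{511} \approx 67.816 i$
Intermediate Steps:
$\sqrt{\left(-549 - -392\right) - 4442} = \sqrt{\left(-549 + 392\right) - 4442} = \sqrt{-157 - 4442} = \sqrt{-4599} = 3 i \sqrt{511}$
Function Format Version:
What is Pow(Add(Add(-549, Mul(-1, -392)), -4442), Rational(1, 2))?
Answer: Mul(3, I, Pow(511, Rational(1, 2))) ≈ Mul(67.816, I)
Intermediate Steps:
Pow(Add(Add(-549, Mul(-1, -392)), -4442), Rational(1, 2)) = Pow(Add(Add(-549, 392), -4442), Rational(1, 2)) = Pow(Add(-157, -4442), Rational(1, 2)) = Pow(-4599, Rational(1, 2)) = Mul(3, I, Pow(511, Rational(1, 2)))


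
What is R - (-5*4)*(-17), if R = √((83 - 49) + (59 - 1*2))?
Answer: -340 + √91 ≈ -330.46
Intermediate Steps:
R = √91 (R = √(34 + (59 - 2)) = √(34 + 57) = √91 ≈ 9.5394)
R - (-5*4)*(-17) = √91 - (-5*4)*(-17) = √91 - (-20)*(-17) = √91 - 1*340 = √91 - 340 = -340 + √91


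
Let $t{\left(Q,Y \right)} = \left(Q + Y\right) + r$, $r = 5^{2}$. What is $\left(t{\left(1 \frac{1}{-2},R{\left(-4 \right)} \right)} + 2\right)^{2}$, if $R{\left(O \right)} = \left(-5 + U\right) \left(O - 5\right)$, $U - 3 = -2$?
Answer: $\frac{15625}{4} \approx 3906.3$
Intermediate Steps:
$U = 1$ ($U = 3 - 2 = 1$)
$r = 25$
$R{\left(O \right)} = 20 - 4 O$ ($R{\left(O \right)} = \left(-5 + 1\right) \left(O - 5\right) = - 4 \left(-5 + O\right) = 20 - 4 O$)
$t{\left(Q,Y \right)} = 25 + Q + Y$ ($t{\left(Q,Y \right)} = \left(Q + Y\right) + 25 = 25 + Q + Y$)
$\left(t{\left(1 \frac{1}{-2},R{\left(-4 \right)} \right)} + 2\right)^{2} = \left(\left(25 + 1 \frac{1}{-2} + \left(20 - -16\right)\right) + 2\right)^{2} = \left(\left(25 + 1 \left(- \frac{1}{2}\right) + \left(20 + 16\right)\right) + 2\right)^{2} = \left(\left(25 - \frac{1}{2} + 36\right) + 2\right)^{2} = \left(\frac{121}{2} + 2\right)^{2} = \left(\frac{125}{2}\right)^{2} = \frac{15625}{4}$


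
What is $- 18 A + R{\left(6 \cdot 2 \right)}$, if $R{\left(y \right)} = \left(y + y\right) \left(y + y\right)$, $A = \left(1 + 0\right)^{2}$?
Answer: $558$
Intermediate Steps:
$A = 1$ ($A = 1^{2} = 1$)
$R{\left(y \right)} = 4 y^{2}$ ($R{\left(y \right)} = 2 y 2 y = 4 y^{2}$)
$- 18 A + R{\left(6 \cdot 2 \right)} = \left(-18\right) 1 + 4 \left(6 \cdot 2\right)^{2} = -18 + 4 \cdot 12^{2} = -18 + 4 \cdot 144 = -18 + 576 = 558$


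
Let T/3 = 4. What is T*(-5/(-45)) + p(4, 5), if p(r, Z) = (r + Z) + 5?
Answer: 46/3 ≈ 15.333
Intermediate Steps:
p(r, Z) = 5 + Z + r (p(r, Z) = (Z + r) + 5 = 5 + Z + r)
T = 12 (T = 3*4 = 12)
T*(-5/(-45)) + p(4, 5) = 12*(-5/(-45)) + (5 + 5 + 4) = 12*(-5*(-1/45)) + 14 = 12*(⅑) + 14 = 4/3 + 14 = 46/3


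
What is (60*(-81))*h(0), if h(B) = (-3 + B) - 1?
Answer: 19440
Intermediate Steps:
h(B) = -4 + B
(60*(-81))*h(0) = (60*(-81))*(-4 + 0) = -4860*(-4) = 19440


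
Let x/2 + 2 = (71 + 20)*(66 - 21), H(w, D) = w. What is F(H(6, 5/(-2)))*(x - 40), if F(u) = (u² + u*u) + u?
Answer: 635388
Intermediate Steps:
x = 8186 (x = -4 + 2*((71 + 20)*(66 - 21)) = -4 + 2*(91*45) = -4 + 2*4095 = -4 + 8190 = 8186)
F(u) = u + 2*u² (F(u) = (u² + u²) + u = 2*u² + u = u + 2*u²)
F(H(6, 5/(-2)))*(x - 40) = (6*(1 + 2*6))*(8186 - 40) = (6*(1 + 12))*8146 = (6*13)*8146 = 78*8146 = 635388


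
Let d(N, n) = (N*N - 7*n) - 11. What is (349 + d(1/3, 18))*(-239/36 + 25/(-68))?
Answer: -2046448/1377 ≈ -1486.2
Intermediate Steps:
d(N, n) = -11 + N² - 7*n (d(N, n) = (N² - 7*n) - 11 = -11 + N² - 7*n)
(349 + d(1/3, 18))*(-239/36 + 25/(-68)) = (349 + (-11 + (1/3)² - 7*18))*(-239/36 + 25/(-68)) = (349 + (-11 + (⅓)² - 126))*(-239*1/36 + 25*(-1/68)) = (349 + (-11 + ⅑ - 126))*(-239/36 - 25/68) = (349 - 1232/9)*(-1072/153) = (1909/9)*(-1072/153) = -2046448/1377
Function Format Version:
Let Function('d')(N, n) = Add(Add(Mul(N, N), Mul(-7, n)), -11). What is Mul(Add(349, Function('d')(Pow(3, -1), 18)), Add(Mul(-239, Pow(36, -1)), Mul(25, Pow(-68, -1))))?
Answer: Rational(-2046448, 1377) ≈ -1486.2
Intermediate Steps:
Function('d')(N, n) = Add(-11, Pow(N, 2), Mul(-7, n)) (Function('d')(N, n) = Add(Add(Pow(N, 2), Mul(-7, n)), -11) = Add(-11, Pow(N, 2), Mul(-7, n)))
Mul(Add(349, Function('d')(Pow(3, -1), 18)), Add(Mul(-239, Pow(36, -1)), Mul(25, Pow(-68, -1)))) = Mul(Add(349, Add(-11, Pow(Pow(3, -1), 2), Mul(-7, 18))), Add(Mul(-239, Pow(36, -1)), Mul(25, Pow(-68, -1)))) = Mul(Add(349, Add(-11, Pow(Rational(1, 3), 2), -126)), Add(Mul(-239, Rational(1, 36)), Mul(25, Rational(-1, 68)))) = Mul(Add(349, Add(-11, Rational(1, 9), -126)), Add(Rational(-239, 36), Rational(-25, 68))) = Mul(Add(349, Rational(-1232, 9)), Rational(-1072, 153)) = Mul(Rational(1909, 9), Rational(-1072, 153)) = Rational(-2046448, 1377)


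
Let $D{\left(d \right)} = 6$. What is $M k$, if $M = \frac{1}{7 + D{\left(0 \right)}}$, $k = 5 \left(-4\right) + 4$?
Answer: $- \frac{16}{13} \approx -1.2308$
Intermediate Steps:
$k = -16$ ($k = -20 + 4 = -16$)
$M = \frac{1}{13}$ ($M = \frac{1}{7 + 6} = \frac{1}{13} \approx 0.076923$)
$M k = \frac{1}{13} \left(-16\right) = - \frac{16}{13}$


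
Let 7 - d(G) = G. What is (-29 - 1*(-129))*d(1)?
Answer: 600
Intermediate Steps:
d(G) = 7 - G
(-29 - 1*(-129))*d(1) = (-29 - 1*(-129))*(7 - 1*1) = (-29 + 129)*(7 - 1) = 100*6 = 600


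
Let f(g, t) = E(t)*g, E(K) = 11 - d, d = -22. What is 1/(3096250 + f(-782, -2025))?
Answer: 1/3070444 ≈ 3.2569e-7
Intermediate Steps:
E(K) = 33 (E(K) = 11 - 1*(-22) = 11 + 22 = 33)
f(g, t) = 33*g
1/(3096250 + f(-782, -2025)) = 1/(3096250 + 33*(-782)) = 1/(3096250 - 25806) = 1/3070444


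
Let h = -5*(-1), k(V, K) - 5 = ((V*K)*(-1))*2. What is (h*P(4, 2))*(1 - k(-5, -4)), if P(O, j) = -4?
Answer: -720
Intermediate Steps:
k(V, K) = 5 - 2*K*V (k(V, K) = 5 + ((V*K)*(-1))*2 = 5 + ((K*V)*(-1))*2 = 5 - K*V*2 = 5 - 2*K*V)
h = 5
(h*P(4, 2))*(1 - k(-5, -4)) = (5*(-4))*(1 - (5 - 2*(-4)*(-5))) = -20*(1 - (5 - 40)) = -20*(1 - 1*(-35)) = -20*(1 + 35) = -20*36 = -720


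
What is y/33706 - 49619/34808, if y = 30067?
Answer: -16470681/30874696 ≈ -0.53347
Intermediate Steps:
y/33706 - 49619/34808 = 30067/33706 - 49619/34808 = -16470681/30874696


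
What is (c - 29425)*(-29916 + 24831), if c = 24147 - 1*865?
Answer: 31237155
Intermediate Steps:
c = 23282 (c = 24147 - 865 = 23282)
(c - 29425)*(-29916 + 24831) = (23282 - 29425)*(-29916 + 24831) = -6143*(-5085) = 31237155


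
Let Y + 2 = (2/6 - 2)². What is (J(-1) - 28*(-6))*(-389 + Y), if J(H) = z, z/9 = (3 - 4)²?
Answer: -206146/3 ≈ -68715.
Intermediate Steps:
z = 9 (z = 9*(3 - 4)² = 9*(-1)² = 9*1 = 9)
J(H) = 9
Y = 7/9 (Y = -2 + (2/6 - 2)² = -2 + (2*(⅙) - 2)² = -2 + (⅓ - 2)² = -2 + (-5/3)² = -2 + 25/9 = 7/9 ≈ 0.77778)
(J(-1) - 28*(-6))*(-389 + Y) = (9 - 28*(-6))*(-389 + 7/9) = (9 + 168)*(-3494/9) = 177*(-3494/9) = -206146/3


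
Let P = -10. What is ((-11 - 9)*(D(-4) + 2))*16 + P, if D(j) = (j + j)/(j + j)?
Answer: -970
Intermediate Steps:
D(j) = 1 (D(j) = (2*j)/((2*j)) = (2*j)*(1/(2*j)) = 1)
((-11 - 9)*(D(-4) + 2))*16 + P = ((-11 - 9)*(1 + 2))*16 - 10 = -20*3*16 - 10 = -60*16 - 10 = -960 - 10 = -970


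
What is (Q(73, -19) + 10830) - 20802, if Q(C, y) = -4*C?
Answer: -10264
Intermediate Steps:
(Q(73, -19) + 10830) - 20802 = (-4*73 + 10830) - 20802 = (-292 + 10830) - 20802 = 10538 - 20802 = -10264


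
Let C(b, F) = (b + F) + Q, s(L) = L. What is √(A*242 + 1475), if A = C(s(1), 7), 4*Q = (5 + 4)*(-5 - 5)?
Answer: 3*I*√226 ≈ 45.1*I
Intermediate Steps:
Q = -45/2 (Q = ((5 + 4)*(-5 - 5))/4 = (9*(-10))/4 = (¼)*(-90) = -45/2 ≈ -22.500)
C(b, F) = -45/2 + F + b (C(b, F) = (b + F) - 45/2 = (F + b) - 45/2 = -45/2 + F + b)
A = -29/2 (A = -45/2 + 7 + 1 = -29/2 ≈ -14.500)
√(A*242 + 1475) = √(-29/2*242 + 1475) = √(-3509 + 1475) = √(-2034) = 3*I*√226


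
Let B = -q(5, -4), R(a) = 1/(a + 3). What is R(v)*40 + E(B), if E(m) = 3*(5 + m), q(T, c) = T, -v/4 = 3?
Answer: -40/9 ≈ -4.4444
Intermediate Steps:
v = -12 (v = -4*3 = -12)
R(a) = 1/(3 + a)
B = -5 (B = -1*5 = -5)
E(m) = 15 + 3*m
R(v)*40 + E(B) = 40/(3 - 12) + (15 + 3*(-5)) = 40/(-9) + (15 - 15) = -⅑*40 + 0 = -40/9 + 0 = -40/9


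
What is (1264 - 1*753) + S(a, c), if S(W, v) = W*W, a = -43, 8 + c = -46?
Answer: 2360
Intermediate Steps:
c = -54 (c = -8 - 46 = -54)
S(W, v) = W²
(1264 - 1*753) + S(a, c) = (1264 - 1*753) + (-43)² = (1264 - 753) + 1849 = 511 + 1849 = 2360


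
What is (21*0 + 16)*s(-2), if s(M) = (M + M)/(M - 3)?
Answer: 64/5 ≈ 12.800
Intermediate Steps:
s(M) = 2*M/(-3 + M) (s(M) = (2*M)/(-3 + M) = 2*M/(-3 + M))
(21*0 + 16)*s(-2) = (21*0 + 16)*(2*(-2)/(-3 - 2)) = (0 + 16)*(2*(-2)/(-5)) = 16*(2*(-2)*(-⅕)) = 16*(⅘) = 64/5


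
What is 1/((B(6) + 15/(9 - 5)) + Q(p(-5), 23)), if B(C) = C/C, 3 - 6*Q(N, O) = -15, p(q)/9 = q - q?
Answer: 4/31 ≈ 0.12903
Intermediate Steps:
p(q) = 0 (p(q) = 9*(q - q) = 9*0 = 0)
Q(N, O) = 3 (Q(N, O) = 1/2 - 1/6*(-15) = 1/2 + 5/2 = 3)
B(C) = 1
1/((B(6) + 15/(9 - 5)) + Q(p(-5), 23)) = 1/((1 + 15/(9 - 5)) + 3) = 1/((1 + 15/4) + 3) = 1/(19/4 + 3) = 1/(31/4) = 4/31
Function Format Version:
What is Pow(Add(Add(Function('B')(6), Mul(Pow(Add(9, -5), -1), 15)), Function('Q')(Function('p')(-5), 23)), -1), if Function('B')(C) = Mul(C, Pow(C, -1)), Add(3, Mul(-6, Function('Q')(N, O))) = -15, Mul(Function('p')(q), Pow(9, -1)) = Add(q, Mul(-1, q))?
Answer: Rational(4, 31) ≈ 0.12903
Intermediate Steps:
Function('p')(q) = 0 (Function('p')(q) = Mul(9, Add(q, Mul(-1, q))) = Mul(9, 0) = 0)
Function('Q')(N, O) = 3 (Function('Q')(N, O) = Add(Rational(1, 2), Mul(Rational(-1, 6), -15)) = Add(Rational(1, 2), Rational(5, 2)) = 3)
Function('B')(C) = 1
Pow(Add(Add(Function('B')(6), Mul(Pow(Add(9, -5), -1), 15)), Function('Q')(Function('p')(-5), 23)), -1) = Pow(Add(Add(1, Mul(Pow(Add(9, -5), -1), 15)), 3), -1) = Pow(Add(Add(1, Mul(Pow(4, -1), 15)), 3), -1) = Pow(Add(Add(1, Mul(Rational(1, 4), 15)), 3), -1) = Pow(Add(Add(1, Rational(15, 4)), 3), -1) = Pow(Add(Rational(19, 4), 3), -1) = Pow(Rational(31, 4), -1) = Rational(4, 31)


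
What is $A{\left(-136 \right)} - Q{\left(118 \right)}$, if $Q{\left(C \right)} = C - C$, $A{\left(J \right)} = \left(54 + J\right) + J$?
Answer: $-218$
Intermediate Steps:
$A{\left(J \right)} = 54 + 2 J$
$Q{\left(C \right)} = 0$
$A{\left(-136 \right)} - Q{\left(118 \right)} = \left(54 + 2 \left(-136\right)\right) - 0 = \left(54 - 272\right) + 0 = -218 + 0 = -218$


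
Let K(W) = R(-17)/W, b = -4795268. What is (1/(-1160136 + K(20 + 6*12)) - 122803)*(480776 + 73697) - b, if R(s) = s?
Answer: -7267007251699042995/106732529 ≈ -6.8086e+10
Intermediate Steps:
K(W) = -17/W
(1/(-1160136 + K(20 + 6*12)) - 122803)*(480776 + 73697) - b = (1/(-1160136 - 17/(20 + 6*12)) - 122803)*(480776 + 73697) - 1*(-4795268) = (1/(-1160136 - 17/(20 + 72)) - 122803)*554473 + 4795268 = (1/(-1160136 - 17/92) - 122803)*554473 + 4795268 = (1/(-106732529/92) - 122803)*554473 + 4795268 = (-92/106732529 - 122803)*554473 + 4795268 = -13107074758879/106732529*554473 + 4795268 = -7267519062779915767/106732529 + 4795268 = -7267007251699042995/106732529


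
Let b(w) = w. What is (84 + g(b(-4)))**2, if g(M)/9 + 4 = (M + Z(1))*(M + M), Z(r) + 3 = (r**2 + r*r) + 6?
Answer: 576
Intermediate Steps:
Z(r) = 3 + 2*r**2 (Z(r) = -3 + ((r**2 + r*r) + 6) = -3 + ((r**2 + r**2) + 6) = -3 + (2*r**2 + 6) = -3 + (6 + 2*r**2) = 3 + 2*r**2)
g(M) = -36 + 18*M*(5 + M) (g(M) = -36 + 9*((M + (3 + 2*1**2))*(M + M)) = -36 + 9*((M + (3 + 2*1))*(2*M)) = -36 + 9*((M + (3 + 2))*(2*M)) = -36 + 9*((M + 5)*(2*M)) = -36 + 9*((5 + M)*(2*M)) = -36 + 9*(2*M*(5 + M)) = -36 + 18*M*(5 + M))
(84 + g(b(-4)))**2 = (84 + (-36 + 18*(-4)**2 + 90*(-4)))**2 = (84 + (-36 + 18*16 - 360))**2 = (84 + (-36 + 288 - 360))**2 = (84 - 108)**2 = (-24)**2 = 576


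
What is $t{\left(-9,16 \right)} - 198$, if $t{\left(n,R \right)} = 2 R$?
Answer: $-166$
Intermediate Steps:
$t{\left(-9,16 \right)} - 198 = 2 \cdot 16 - 198 = 32 - 198 = -166$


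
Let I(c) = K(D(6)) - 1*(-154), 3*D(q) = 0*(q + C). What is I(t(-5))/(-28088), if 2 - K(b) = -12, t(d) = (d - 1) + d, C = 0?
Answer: -21/3511 ≈ -0.0059812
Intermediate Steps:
D(q) = 0 (D(q) = (0*(q + 0))/3 = (0*q)/3 = (⅓)*0 = 0)
t(d) = -1 + 2*d (t(d) = (-1 + d) + d = -1 + 2*d)
K(b) = 14 (K(b) = 2 - 1*(-12) = 2 + 12 = 14)
I(c) = 168 (I(c) = 14 - 1*(-154) = 14 + 154 = 168)
I(t(-5))/(-28088) = 168/(-28088) = 168*(-1/28088) = -21/3511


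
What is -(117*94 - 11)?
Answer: -10987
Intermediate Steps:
-(117*94 - 11) = -(10998 - 11) = -1*10987 = -10987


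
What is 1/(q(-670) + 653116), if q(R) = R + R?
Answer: 1/651776 ≈ 1.5343e-6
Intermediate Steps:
q(R) = 2*R
1/(q(-670) + 653116) = 1/(2*(-670) + 653116) = 1/(-1340 + 653116) = 1/651776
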